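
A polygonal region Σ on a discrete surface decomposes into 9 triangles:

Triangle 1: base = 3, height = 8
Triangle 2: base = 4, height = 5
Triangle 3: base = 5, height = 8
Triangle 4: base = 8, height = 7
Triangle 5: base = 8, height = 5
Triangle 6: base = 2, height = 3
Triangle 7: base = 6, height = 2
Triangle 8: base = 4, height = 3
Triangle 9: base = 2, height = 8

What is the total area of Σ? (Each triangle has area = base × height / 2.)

(1/2)×3×8 + (1/2)×4×5 + (1/2)×5×8 + (1/2)×8×7 + (1/2)×8×5 + (1/2)×2×3 + (1/2)×6×2 + (1/2)×4×3 + (1/2)×2×8 = 113.0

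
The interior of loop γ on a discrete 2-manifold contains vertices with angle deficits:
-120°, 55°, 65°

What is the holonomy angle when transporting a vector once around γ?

Holonomy = total enclosed curvature = (-120°) + 55° + 65° = 0°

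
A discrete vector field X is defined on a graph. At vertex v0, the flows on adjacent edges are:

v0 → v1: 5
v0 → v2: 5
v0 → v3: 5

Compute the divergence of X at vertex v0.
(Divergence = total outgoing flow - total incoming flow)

Divergence = sum of outgoing flows = 5 + 5 + 5 = 15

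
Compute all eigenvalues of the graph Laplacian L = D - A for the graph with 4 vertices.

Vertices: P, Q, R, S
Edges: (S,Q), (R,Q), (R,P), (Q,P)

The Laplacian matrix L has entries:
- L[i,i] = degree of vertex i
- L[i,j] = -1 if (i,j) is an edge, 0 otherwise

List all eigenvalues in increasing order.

Degrees: deg(P) = 2, deg(Q) = 3, deg(R) = 2, deg(S) = 1.
L = D − A with rows/columns ordered (P, Q, R, S):
  [ 2, -1, -1,  0]
  [-1,  3, -1, -1]
  [-1, -1,  2,  0]
  [ 0, -1,  0,  1]
Characteristic polynomial: det(λI − L) = λ(λ − 1)(λ − 3)(λ − 4).
Roots: λ = 0; (λ − 1) = 0 ⇒ λ = 1; (λ − 3) = 0 ⇒ λ = 3; (λ − 4) = 0 ⇒ λ = 4.
(Check: the roots sum (with multiplicity) to 8, matching trace L = Σdeg = 2·4 = 8.)
Laplacian eigenvalues (increasing order): [0.0, 1.0, 3.0, 4.0]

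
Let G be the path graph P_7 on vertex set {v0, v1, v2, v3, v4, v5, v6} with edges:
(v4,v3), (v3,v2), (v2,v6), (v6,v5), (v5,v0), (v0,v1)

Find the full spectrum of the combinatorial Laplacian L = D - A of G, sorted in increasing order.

The path graph P_n has Laplacian eigenvalues λ_k = 2 − 2cos(kπ/n), k = 0, 1, …, n−1. Here n = 7:
k=0: 2 − 2cos(0) = 0.0; k=1: 2 − 2cos(π/7) = 0.1981; k=2: 2 − 2cos(2π/7) = 0.753; k=3: 2 − 2cos(3π/7) = 1.555; k=4: 2 − 2cos(4π/7) = 2.445; k=5: 2 − 2cos(5π/7) = 3.247; k=6: 2 − 2cos(6π/7) = 3.8019.
Laplacian eigenvalues (increasing order): [0.0, 0.1981, 0.753, 1.555, 2.445, 3.247, 3.8019]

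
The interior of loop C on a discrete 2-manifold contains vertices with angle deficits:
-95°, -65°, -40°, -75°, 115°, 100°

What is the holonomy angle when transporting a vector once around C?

Holonomy = total enclosed curvature = (-95°) + (-65°) + (-40°) + (-75°) + 115° + 100° = -60°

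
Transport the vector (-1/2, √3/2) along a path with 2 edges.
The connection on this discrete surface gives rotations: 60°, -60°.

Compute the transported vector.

Total rotation: 60° + (-60°) = 0°. Final vector: (-0.5000, 0.8660)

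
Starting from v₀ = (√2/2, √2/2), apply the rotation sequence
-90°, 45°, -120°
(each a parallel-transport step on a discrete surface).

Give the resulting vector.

Total rotation: (-90°) + 45° + (-120°) = -165°. Final vector: (-0.5000, -0.8660)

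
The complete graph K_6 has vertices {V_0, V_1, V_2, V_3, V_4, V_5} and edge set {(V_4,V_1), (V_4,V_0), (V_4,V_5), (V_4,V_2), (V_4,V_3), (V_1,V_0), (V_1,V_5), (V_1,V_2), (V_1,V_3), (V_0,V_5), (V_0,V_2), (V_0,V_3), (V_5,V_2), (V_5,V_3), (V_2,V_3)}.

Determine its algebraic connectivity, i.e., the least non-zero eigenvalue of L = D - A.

For the complete graph K_n, L = nI − J (J = all-ones matrix). J has eigenvalues n (once, eigenvector 𝟙) and 0 (multiplicity n−1), so L has eigenvalues 0 (once) and n (multiplicity n−1). Here n = 6: eigenvalue 0 once and 6 with multiplicity 5.
Laplacian eigenvalues: [0.0, 6.0, 6.0, 6.0, 6.0, 6.0]. Algebraic connectivity (smallest non-zero eigenvalue) = 6.0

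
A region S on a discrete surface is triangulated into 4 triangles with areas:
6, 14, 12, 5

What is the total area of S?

6 + 14 + 12 + 5 = 37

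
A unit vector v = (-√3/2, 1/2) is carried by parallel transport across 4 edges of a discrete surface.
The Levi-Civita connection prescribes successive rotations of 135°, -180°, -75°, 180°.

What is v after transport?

Total rotation: 135° + (-180°) + (-75°) + 180° = 60°. Final vector: (-0.8660, -0.5000)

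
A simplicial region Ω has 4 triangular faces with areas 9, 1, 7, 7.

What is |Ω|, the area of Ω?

9 + 1 + 7 + 7 = 24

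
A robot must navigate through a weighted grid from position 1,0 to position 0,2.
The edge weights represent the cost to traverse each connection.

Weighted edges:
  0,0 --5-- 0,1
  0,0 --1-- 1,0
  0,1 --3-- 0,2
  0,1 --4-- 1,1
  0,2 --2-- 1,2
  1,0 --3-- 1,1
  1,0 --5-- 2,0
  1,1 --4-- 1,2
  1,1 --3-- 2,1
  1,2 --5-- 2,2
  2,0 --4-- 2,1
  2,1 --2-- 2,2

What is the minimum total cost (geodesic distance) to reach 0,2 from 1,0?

Shortest path: 1,0 → 0,0 → 0,1 → 0,2, total weight = 9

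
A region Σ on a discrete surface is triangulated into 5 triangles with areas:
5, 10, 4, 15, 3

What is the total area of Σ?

5 + 10 + 4 + 15 + 3 = 37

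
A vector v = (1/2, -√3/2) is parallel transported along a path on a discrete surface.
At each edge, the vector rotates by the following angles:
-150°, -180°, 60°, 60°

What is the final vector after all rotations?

Total rotation: (-150°) + (-180°) + 60° + 60° = -210° ≡ 150° (mod 360°). Final vector: (0, 1)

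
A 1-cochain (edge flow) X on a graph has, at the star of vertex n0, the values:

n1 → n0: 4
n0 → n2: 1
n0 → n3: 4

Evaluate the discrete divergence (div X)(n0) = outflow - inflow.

Divergence = sum of outgoing flows = (-4) + 1 + 4 = 1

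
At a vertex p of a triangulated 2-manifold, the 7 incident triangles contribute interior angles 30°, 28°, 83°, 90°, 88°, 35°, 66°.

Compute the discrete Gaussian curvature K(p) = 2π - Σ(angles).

Sum of angles = 420°. K = 360° - 420° = -60° = -π/3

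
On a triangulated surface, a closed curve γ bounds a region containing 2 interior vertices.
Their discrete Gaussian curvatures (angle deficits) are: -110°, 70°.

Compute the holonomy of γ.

Holonomy = total enclosed curvature = (-110°) + 70° = -40°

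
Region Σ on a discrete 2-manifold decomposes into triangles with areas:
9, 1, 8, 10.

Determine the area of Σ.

9 + 1 + 8 + 10 = 28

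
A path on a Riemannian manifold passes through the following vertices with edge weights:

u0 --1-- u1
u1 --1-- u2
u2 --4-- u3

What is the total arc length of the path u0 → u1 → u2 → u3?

Arc length = 1 + 1 + 4 = 6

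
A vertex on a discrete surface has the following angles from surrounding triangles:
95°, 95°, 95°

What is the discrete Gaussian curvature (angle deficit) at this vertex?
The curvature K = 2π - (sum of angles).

Sum of angles = 285°. K = 360° - 285° = 75° = 5π/12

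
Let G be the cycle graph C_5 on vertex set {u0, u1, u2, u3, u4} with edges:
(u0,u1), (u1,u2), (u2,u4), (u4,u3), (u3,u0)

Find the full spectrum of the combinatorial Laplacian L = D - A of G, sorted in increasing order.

The cycle graph C_n has Laplacian eigenvalues λ_k = 2 − 2cos(2πk/n), k = 0, 1, …, n−1. Here n = 5:
k=0: 2 − 2cos(0) = 0.0; k=1: 2 − 2cos(2π/5) = 1.382; k=2: 2 − 2cos(4π/5) = 3.618; k=3: 2 − 2cos(6π/5) = 3.618; k=4: 2 − 2cos(8π/5) = 1.382.
Laplacian eigenvalues (increasing order): [0.0, 1.382, 1.382, 3.618, 3.618]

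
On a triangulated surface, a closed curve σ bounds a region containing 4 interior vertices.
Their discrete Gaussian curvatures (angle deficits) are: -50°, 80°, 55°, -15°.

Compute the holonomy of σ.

Holonomy = total enclosed curvature = (-50°) + 80° + 55° + (-15°) = 70°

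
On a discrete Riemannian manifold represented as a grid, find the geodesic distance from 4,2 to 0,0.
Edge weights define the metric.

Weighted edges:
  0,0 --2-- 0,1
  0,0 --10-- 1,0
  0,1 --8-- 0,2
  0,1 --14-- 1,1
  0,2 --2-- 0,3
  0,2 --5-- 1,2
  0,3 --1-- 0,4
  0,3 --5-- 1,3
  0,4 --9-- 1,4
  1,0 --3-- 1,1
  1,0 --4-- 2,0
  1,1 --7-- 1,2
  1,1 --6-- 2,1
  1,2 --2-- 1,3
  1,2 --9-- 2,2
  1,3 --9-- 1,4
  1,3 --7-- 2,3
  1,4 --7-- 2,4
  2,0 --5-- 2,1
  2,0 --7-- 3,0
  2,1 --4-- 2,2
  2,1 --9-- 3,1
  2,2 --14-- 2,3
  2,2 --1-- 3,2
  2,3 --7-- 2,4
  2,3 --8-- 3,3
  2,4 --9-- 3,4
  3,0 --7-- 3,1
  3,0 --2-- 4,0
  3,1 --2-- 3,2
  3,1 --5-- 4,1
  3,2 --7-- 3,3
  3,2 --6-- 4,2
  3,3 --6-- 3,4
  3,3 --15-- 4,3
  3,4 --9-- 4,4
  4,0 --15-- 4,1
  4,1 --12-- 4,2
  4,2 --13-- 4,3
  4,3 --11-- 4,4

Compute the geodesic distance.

Shortest path: 4,2 → 3,2 → 2,2 → 2,1 → 2,0 → 1,0 → 0,0, total weight = 30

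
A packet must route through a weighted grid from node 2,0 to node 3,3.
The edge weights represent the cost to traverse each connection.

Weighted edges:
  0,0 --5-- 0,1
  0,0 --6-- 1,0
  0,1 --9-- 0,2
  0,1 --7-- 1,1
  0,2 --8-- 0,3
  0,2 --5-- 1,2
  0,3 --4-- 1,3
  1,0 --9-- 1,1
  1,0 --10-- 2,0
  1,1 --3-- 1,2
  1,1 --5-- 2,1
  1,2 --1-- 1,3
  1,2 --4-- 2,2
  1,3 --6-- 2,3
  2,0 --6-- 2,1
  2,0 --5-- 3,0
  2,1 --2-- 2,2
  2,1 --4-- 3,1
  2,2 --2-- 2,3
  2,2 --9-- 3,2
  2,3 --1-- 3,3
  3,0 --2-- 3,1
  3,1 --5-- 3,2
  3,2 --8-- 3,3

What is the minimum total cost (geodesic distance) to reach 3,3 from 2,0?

Shortest path: 2,0 → 2,1 → 2,2 → 2,3 → 3,3, total weight = 11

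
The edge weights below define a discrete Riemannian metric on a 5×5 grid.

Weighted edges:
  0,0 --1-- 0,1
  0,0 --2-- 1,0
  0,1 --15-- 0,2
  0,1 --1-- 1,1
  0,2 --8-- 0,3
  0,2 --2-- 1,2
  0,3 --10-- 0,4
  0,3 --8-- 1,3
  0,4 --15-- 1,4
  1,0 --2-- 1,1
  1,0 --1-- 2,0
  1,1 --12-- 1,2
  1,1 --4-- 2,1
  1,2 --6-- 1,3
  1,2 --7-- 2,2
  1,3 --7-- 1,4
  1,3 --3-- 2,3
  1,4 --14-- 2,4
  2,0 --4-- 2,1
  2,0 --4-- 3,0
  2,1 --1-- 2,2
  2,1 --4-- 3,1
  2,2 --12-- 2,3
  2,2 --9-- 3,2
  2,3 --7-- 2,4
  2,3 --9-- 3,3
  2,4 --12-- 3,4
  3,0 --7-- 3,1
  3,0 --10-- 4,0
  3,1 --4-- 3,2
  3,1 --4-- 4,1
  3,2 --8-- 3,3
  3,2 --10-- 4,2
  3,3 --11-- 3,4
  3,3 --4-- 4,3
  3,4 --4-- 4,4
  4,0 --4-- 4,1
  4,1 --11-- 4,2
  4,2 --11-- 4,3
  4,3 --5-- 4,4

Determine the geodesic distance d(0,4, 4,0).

Shortest path: 0,4 → 0,3 → 0,2 → 1,2 → 2,2 → 2,1 → 3,1 → 4,1 → 4,0, total weight = 40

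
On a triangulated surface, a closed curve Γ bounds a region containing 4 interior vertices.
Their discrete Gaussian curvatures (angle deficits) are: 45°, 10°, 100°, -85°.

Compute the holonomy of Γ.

Holonomy = total enclosed curvature = 45° + 10° + 100° + (-85°) = 70°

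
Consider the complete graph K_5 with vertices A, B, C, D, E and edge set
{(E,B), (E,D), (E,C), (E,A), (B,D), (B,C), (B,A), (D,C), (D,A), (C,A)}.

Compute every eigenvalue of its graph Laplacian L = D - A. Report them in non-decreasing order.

For the complete graph K_n, L = nI − J (J = all-ones matrix). J has eigenvalues n (once, eigenvector 𝟙) and 0 (multiplicity n−1), so L has eigenvalues 0 (once) and n (multiplicity n−1). Here n = 5: eigenvalue 0 once and 5 with multiplicity 4.
Laplacian eigenvalues (increasing order): [0.0, 5.0, 5.0, 5.0, 5.0]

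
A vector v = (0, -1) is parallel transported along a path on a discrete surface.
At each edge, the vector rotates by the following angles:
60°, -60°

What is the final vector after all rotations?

Total rotation: 60° + (-60°) = 0°. Final vector: (0, -1)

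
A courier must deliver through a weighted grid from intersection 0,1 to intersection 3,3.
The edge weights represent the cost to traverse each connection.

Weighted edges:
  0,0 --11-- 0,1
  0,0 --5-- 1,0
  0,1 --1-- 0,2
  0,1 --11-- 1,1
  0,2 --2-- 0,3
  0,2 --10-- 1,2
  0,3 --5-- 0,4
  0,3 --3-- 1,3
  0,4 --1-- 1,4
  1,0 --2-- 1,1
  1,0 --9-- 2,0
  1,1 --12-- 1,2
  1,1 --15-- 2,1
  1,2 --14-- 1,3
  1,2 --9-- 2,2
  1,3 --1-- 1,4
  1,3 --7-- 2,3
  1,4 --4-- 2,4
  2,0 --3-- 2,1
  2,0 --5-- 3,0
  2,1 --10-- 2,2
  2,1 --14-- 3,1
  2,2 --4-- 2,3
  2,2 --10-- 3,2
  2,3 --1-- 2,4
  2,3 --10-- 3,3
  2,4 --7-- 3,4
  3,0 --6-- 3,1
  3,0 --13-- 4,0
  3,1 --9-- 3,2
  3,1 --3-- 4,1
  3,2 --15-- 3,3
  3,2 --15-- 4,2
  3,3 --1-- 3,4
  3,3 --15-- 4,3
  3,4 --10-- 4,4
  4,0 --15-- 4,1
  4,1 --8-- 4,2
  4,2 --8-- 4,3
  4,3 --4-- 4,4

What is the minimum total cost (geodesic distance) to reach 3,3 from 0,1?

Shortest path: 0,1 → 0,2 → 0,3 → 1,3 → 1,4 → 2,4 → 3,4 → 3,3, total weight = 19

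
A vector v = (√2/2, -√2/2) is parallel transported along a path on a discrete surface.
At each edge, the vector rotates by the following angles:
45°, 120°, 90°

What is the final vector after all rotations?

Total rotation: 45° + 120° + 90° = 255° ≡ -105° (mod 360°). Final vector: (-0.8660, -0.5000)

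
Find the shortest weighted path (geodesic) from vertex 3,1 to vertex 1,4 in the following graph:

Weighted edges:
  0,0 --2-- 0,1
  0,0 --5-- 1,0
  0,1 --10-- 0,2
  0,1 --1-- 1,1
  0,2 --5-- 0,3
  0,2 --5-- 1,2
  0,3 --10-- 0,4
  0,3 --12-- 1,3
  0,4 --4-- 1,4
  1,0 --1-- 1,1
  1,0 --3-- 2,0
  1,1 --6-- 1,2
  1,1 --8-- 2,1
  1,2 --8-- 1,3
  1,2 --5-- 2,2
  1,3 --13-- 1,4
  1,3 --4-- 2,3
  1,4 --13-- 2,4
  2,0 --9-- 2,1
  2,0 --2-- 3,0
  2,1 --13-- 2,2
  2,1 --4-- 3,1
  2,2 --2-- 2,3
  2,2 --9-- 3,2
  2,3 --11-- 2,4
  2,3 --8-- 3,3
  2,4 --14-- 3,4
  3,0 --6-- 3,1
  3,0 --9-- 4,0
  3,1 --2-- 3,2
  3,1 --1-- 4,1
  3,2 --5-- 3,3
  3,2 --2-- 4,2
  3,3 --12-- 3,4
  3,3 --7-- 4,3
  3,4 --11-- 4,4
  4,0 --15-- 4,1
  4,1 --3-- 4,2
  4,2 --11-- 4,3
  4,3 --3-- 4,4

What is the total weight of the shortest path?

Shortest path: 3,1 → 3,2 → 2,2 → 2,3 → 1,3 → 1,4, total weight = 30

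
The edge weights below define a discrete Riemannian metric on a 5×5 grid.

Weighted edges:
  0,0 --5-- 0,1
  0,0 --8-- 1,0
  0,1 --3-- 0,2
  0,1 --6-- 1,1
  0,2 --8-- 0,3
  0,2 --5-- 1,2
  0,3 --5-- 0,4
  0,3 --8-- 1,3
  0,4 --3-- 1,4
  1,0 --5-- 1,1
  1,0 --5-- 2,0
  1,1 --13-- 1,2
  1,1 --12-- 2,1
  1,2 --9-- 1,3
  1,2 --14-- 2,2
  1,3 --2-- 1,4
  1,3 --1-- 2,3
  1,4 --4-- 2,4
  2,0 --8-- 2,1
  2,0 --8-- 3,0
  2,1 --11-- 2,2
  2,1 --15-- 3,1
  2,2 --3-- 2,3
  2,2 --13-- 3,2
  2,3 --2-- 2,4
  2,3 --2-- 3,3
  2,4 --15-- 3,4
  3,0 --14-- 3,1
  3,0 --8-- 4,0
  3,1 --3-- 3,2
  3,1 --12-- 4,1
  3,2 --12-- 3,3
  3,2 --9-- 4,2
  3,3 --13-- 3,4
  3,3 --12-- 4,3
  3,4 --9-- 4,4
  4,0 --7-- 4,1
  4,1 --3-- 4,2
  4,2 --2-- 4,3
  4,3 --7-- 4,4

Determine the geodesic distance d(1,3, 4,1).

Shortest path: 1,3 → 2,3 → 3,3 → 4,3 → 4,2 → 4,1, total weight = 20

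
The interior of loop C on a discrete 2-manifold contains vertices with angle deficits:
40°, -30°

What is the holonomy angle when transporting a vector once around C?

Holonomy = total enclosed curvature = 40° + (-30°) = 10°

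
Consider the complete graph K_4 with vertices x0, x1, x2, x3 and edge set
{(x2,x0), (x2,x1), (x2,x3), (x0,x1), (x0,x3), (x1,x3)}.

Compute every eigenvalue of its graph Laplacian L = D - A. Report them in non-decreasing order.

For the complete graph K_n, L = nI − J (J = all-ones matrix). J has eigenvalues n (once, eigenvector 𝟙) and 0 (multiplicity n−1), so L has eigenvalues 0 (once) and n (multiplicity n−1). Here n = 4: eigenvalue 0 once and 4 with multiplicity 3.
Laplacian eigenvalues (increasing order): [0.0, 4.0, 4.0, 4.0]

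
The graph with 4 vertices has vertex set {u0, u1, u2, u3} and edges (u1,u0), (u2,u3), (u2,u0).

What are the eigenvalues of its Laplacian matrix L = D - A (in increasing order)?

Degrees: deg(u0) = 2, deg(u1) = 1, deg(u2) = 2, deg(u3) = 1.
L = D − A with rows/columns ordered (u0, u1, u2, u3):
  [ 2, -1, -1,  0]
  [-1,  1,  0,  0]
  [-1,  0,  2, -1]
  [ 0,  0, -1,  1]
Characteristic polynomial: det(λI − L) = λ(λ² − 4λ + 2)(λ − 2).
Roots: λ = 0; (λ² − 4λ + 2) = 0 ⇒ λ = 2 ± √2 ≈ 0.5858, 3.4142; (λ − 2) = 0 ⇒ λ = 2.
(Check: the roots sum (with multiplicity) to 6, matching trace L = Σdeg = 2·3 = 6.)
Laplacian eigenvalues (increasing order): [0.0, 0.5858, 2.0, 3.4142]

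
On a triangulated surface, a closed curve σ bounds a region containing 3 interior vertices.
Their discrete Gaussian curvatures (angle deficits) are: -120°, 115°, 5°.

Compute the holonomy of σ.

Holonomy = total enclosed curvature = (-120°) + 115° + 5° = 0°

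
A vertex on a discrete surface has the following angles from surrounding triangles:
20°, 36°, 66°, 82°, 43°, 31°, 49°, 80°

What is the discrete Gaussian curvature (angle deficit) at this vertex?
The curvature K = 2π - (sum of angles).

Sum of angles = 407°. K = 360° - 407° = -47° = -47π/180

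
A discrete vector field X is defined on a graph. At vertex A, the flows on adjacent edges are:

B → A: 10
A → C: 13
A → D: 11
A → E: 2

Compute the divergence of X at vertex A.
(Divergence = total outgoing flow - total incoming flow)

Divergence = sum of outgoing flows = (-10) + 13 + 11 + 2 = 16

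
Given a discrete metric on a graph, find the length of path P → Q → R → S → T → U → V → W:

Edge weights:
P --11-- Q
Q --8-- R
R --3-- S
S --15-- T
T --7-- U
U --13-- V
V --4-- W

Arc length = 11 + 8 + 3 + 15 + 7 + 13 + 4 = 61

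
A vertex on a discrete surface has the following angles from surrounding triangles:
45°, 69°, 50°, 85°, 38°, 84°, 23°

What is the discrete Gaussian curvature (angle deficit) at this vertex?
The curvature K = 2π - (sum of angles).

Sum of angles = 394°. K = 360° - 394° = -34° = -17π/90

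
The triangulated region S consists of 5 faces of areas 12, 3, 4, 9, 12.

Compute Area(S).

12 + 3 + 4 + 9 + 12 = 40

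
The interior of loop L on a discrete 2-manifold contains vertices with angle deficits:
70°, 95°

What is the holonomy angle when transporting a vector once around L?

Holonomy = total enclosed curvature = 70° + 95° = 165°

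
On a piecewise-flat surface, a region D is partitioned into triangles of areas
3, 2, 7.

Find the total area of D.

3 + 2 + 7 = 12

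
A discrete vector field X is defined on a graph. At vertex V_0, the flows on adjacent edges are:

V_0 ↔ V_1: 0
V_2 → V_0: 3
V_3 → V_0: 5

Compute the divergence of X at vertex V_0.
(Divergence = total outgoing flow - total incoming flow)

Divergence = sum of outgoing flows = 0 + (-3) + (-5) = -8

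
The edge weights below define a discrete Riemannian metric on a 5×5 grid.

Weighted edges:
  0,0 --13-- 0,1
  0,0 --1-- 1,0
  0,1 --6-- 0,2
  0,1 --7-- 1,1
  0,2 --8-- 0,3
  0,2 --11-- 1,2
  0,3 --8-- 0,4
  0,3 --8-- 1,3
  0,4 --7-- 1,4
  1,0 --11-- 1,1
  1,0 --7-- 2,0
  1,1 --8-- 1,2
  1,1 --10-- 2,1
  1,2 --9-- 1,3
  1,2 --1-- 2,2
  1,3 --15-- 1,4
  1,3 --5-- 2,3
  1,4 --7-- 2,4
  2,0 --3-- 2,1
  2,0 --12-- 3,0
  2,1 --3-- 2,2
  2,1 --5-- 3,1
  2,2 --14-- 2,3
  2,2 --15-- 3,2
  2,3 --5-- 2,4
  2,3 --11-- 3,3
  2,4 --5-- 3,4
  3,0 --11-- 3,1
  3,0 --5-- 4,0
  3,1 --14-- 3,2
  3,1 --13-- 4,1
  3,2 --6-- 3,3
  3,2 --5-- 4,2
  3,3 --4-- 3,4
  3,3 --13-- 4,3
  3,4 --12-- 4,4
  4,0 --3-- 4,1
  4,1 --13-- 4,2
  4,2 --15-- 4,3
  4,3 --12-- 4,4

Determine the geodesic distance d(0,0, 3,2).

Shortest path: 0,0 → 1,0 → 2,0 → 2,1 → 2,2 → 3,2, total weight = 29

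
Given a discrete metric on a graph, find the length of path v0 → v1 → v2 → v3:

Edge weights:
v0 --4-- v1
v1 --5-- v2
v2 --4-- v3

Arc length = 4 + 5 + 4 = 13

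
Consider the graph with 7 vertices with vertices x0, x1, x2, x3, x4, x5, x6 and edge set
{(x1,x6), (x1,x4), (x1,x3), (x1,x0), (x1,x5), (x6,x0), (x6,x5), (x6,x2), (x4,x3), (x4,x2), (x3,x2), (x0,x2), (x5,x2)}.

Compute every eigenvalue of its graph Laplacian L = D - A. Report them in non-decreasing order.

Degrees: deg(x0) = 3, deg(x1) = 5, deg(x2) = 5, deg(x3) = 3, deg(x4) = 3, deg(x5) = 3, deg(x6) = 4.
L = D − A with rows/columns ordered (x0, x1, x2, x3, x4, x5, x6):
  [ 3, -1, -1,  0,  0,  0, -1]
  [-1,  5,  0, -1, -1, -1, -1]
  [-1,  0,  5, -1, -1, -1, -1]
  [ 0, -1, -1,  3, -1,  0,  0]
  [ 0, -1, -1, -1,  3,  0,  0]
  [ 0, -1, -1,  0,  0,  3, -1]
  [-1, -1, -1,  0,  0, -1,  4]
Characteristic polynomial: det(λI − L) = λ(λ − 2)(λ − 3)(λ − 4)(λ − 5)²(λ − 7).
Roots: λ = 0; (λ − 2) = 0 ⇒ λ = 2; (λ − 3) = 0 ⇒ λ = 3; (λ − 4) = 0 ⇒ λ = 4; (λ − 5) = 0 ⇒ λ = 5 (multiplicity 2); (λ − 7) = 0 ⇒ λ = 7.
(Check: the roots sum (with multiplicity) to 26, matching trace L = Σdeg = 2·13 = 26.)
Laplacian eigenvalues (increasing order): [0.0, 2.0, 3.0, 4.0, 5.0, 5.0, 7.0]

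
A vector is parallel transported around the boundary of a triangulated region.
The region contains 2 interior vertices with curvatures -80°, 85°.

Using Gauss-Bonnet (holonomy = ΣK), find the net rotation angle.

Holonomy = total enclosed curvature = (-80°) + 85° = 5°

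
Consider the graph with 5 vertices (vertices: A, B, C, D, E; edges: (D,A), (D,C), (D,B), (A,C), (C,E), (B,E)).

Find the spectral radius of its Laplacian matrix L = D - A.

Degrees: deg(A) = 2, deg(B) = 2, deg(C) = 3, deg(D) = 3, deg(E) = 2.
L = D − A with rows/columns ordered (A, B, C, D, E):
  [ 2,  0, -1, -1,  0]
  [ 0,  2,  0, -1, -1]
  [-1,  0,  3, -1, -1]
  [-1, -1, -1,  3,  0]
  [ 0, -1, -1,  0,  2]
Characteristic polynomial: det(λI − L) = λ(λ² − 5λ + 5)(λ² − 7λ + 11).
Roots: λ = 0; (λ² − 5λ + 5) = 0 ⇒ λ = (5 ± √5)/2 ≈ 1.382, 3.618; (λ² − 7λ + 11) = 0 ⇒ λ = (7 ± √5)/2 ≈ 2.382, 4.618.
(Check: the roots sum (with multiplicity) to 12, matching trace L = Σdeg = 2·6 = 12.)
Laplacian eigenvalues: [0.0, 1.382, 2.382, 3.618, 4.618]. Largest eigenvalue (spectral radius) = 4.618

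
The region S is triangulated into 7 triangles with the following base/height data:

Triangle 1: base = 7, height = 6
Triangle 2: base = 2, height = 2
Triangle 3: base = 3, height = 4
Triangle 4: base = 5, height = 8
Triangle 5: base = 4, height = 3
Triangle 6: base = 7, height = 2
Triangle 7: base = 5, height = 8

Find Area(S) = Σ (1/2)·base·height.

(1/2)×7×6 + (1/2)×2×2 + (1/2)×3×4 + (1/2)×5×8 + (1/2)×4×3 + (1/2)×7×2 + (1/2)×5×8 = 82.0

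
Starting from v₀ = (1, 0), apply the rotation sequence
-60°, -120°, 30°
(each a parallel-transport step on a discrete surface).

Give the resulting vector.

Total rotation: (-60°) + (-120°) + 30° = -150°. Final vector: (-0.8660, -0.5000)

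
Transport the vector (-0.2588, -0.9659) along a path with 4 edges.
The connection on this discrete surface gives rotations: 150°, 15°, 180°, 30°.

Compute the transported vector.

Total rotation: 150° + 15° + 180° + 30° = 375° ≡ 15° (mod 360°). Final vector: (0, -1)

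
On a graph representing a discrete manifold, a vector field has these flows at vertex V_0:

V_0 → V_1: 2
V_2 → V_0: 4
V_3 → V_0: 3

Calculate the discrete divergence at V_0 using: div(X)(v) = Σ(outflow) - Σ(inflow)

Divergence = sum of outgoing flows = 2 + (-4) + (-3) = -5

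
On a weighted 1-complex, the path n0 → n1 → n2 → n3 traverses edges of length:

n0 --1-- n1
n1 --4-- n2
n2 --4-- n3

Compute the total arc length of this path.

Arc length = 1 + 4 + 4 = 9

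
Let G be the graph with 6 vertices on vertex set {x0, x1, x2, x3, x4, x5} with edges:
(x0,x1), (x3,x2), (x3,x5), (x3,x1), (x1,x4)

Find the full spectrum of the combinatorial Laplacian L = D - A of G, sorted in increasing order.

Degrees: deg(x0) = 1, deg(x1) = 3, deg(x2) = 1, deg(x3) = 3, deg(x4) = 1, deg(x5) = 1.
L = D − A with rows/columns ordered (x0, x1, x2, x3, x4, x5):
  [ 1, -1,  0,  0,  0,  0]
  [-1,  3,  0, -1, -1,  0]
  [ 0,  0,  1, -1,  0,  0]
  [ 0, -1, -1,  3,  0, -1]
  [ 0, -1,  0,  0,  1,  0]
  [ 0,  0,  0, -1,  0,  1]
Characteristic polynomial: det(λI − L) = λ(λ² − 5λ + 2)(λ − 1)²(λ − 3).
Roots: λ = 0; (λ² − 5λ + 2) = 0 ⇒ λ = (5 ± √17)/2 ≈ 0.4384, 4.5616; (λ − 1) = 0 ⇒ λ = 1 (multiplicity 2); (λ − 3) = 0 ⇒ λ = 3.
(Check: the roots sum (with multiplicity) to 10, matching trace L = Σdeg = 2·5 = 10.)
Laplacian eigenvalues (increasing order): [0.0, 0.4384, 1.0, 1.0, 3.0, 4.5616]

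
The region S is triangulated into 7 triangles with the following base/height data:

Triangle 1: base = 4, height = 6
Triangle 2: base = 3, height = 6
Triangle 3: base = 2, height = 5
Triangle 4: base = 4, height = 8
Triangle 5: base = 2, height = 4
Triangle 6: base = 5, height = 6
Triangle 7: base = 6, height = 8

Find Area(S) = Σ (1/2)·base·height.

(1/2)×4×6 + (1/2)×3×6 + (1/2)×2×5 + (1/2)×4×8 + (1/2)×2×4 + (1/2)×5×6 + (1/2)×6×8 = 85.0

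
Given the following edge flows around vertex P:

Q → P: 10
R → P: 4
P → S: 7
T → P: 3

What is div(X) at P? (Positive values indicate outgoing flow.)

Divergence = sum of outgoing flows = (-10) + (-4) + 7 + (-3) = -10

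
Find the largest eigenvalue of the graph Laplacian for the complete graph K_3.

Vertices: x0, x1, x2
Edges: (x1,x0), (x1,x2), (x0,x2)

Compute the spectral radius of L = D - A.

For the complete graph K_n, L = nI − J (J = all-ones matrix). J has eigenvalues n (once, eigenvector 𝟙) and 0 (multiplicity n−1), so L has eigenvalues 0 (once) and n (multiplicity n−1). Here n = 3: eigenvalue 0 once and 3 with multiplicity 2.
Laplacian eigenvalues: [0.0, 3.0, 3.0]. Largest eigenvalue (spectral radius) = 3.0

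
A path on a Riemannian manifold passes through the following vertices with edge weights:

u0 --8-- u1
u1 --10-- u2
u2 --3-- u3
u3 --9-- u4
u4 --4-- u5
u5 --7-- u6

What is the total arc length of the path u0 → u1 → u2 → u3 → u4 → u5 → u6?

Arc length = 8 + 10 + 3 + 9 + 4 + 7 = 41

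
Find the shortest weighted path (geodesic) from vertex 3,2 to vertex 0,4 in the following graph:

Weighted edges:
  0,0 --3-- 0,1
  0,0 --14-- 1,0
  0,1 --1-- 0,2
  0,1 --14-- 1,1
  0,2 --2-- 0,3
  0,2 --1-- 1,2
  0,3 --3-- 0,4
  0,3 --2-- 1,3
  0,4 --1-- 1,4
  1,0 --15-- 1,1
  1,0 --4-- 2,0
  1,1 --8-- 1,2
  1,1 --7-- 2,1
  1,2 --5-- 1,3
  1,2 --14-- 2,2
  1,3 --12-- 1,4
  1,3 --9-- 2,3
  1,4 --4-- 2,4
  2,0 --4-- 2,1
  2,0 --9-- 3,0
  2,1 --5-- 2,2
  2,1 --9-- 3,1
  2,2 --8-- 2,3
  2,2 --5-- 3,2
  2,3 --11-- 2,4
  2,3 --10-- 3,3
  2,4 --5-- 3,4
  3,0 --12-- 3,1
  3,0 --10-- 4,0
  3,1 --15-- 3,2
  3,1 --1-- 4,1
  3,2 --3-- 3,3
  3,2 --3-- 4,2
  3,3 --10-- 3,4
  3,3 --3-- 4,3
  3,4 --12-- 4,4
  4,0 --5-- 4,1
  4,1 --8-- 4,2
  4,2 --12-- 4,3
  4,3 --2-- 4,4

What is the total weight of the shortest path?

Shortest path: 3,2 → 3,3 → 3,4 → 2,4 → 1,4 → 0,4, total weight = 23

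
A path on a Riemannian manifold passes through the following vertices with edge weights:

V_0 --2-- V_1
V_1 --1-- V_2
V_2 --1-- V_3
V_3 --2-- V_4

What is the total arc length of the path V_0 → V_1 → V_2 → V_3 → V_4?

Arc length = 2 + 1 + 1 + 2 = 6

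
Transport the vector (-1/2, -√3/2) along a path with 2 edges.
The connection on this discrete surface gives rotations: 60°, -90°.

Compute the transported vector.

Total rotation: 60° + (-90°) = -30°. Final vector: (-0.8660, -0.5000)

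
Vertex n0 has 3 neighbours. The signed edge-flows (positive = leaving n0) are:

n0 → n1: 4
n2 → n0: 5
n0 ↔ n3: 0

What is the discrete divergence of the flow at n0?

Divergence = sum of outgoing flows = 4 + (-5) + 0 = -1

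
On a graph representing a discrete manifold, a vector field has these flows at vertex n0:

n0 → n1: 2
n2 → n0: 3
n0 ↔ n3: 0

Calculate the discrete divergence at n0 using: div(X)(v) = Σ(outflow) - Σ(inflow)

Divergence = sum of outgoing flows = 2 + (-3) + 0 = -1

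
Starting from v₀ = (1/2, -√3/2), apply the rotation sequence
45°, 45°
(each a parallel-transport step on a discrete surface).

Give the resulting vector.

Total rotation: 45° + 45° = 90°. Final vector: (0.8660, 0.5000)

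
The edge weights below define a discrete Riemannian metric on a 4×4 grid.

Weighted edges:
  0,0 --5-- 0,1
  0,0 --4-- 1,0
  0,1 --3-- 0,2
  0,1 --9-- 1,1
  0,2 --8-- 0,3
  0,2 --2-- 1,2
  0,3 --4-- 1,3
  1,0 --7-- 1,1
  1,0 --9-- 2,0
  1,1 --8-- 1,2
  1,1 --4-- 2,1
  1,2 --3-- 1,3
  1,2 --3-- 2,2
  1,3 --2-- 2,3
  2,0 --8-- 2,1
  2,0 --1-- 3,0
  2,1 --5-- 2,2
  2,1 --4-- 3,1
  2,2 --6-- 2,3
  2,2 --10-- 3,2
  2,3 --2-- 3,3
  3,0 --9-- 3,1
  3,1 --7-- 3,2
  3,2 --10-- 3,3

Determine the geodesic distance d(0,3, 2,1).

Shortest path: 0,3 → 1,3 → 1,2 → 2,2 → 2,1, total weight = 15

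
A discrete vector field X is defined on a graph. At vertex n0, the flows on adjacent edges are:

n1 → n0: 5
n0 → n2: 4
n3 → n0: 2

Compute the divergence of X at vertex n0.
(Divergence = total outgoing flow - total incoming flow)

Divergence = sum of outgoing flows = (-5) + 4 + (-2) = -3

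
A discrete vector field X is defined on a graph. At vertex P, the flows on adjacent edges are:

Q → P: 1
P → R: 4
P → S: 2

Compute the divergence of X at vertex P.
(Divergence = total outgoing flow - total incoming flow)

Divergence = sum of outgoing flows = (-1) + 4 + 2 = 5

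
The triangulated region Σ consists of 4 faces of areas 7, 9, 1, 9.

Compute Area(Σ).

7 + 9 + 1 + 9 = 26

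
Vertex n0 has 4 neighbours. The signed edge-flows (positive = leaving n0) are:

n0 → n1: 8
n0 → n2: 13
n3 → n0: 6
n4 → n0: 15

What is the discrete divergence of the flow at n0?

Divergence = sum of outgoing flows = 8 + 13 + (-6) + (-15) = 0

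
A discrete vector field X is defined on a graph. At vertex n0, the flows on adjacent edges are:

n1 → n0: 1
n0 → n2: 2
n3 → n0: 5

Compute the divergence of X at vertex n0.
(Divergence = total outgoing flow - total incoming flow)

Divergence = sum of outgoing flows = (-1) + 2 + (-5) = -4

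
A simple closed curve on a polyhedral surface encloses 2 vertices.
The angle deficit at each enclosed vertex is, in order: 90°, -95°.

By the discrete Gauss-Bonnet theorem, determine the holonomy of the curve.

Holonomy = total enclosed curvature = 90° + (-95°) = -5°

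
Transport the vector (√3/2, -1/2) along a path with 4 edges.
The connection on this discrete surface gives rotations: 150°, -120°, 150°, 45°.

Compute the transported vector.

Total rotation: 150° + (-120°) + 150° + 45° = 225° ≡ -135° (mod 360°). Final vector: (-0.9659, -0.2588)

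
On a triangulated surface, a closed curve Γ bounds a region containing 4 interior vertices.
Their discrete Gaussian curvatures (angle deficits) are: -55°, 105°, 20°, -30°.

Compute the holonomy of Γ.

Holonomy = total enclosed curvature = (-55°) + 105° + 20° + (-30°) = 40°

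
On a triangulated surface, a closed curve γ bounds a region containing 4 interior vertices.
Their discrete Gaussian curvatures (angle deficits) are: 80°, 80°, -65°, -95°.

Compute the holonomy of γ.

Holonomy = total enclosed curvature = 80° + 80° + (-65°) + (-95°) = 0°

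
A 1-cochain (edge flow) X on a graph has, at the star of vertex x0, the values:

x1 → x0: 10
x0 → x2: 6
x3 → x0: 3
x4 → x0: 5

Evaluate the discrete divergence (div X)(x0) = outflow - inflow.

Divergence = sum of outgoing flows = (-10) + 6 + (-3) + (-5) = -12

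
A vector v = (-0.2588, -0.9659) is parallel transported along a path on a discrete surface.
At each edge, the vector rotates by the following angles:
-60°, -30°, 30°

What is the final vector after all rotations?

Total rotation: (-60°) + (-30°) + 30° = -60°. Final vector: (-0.9659, -0.2588)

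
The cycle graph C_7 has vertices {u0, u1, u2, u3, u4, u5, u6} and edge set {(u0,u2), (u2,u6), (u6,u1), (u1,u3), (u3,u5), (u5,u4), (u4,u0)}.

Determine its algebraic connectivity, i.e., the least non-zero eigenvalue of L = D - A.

The cycle graph C_n has Laplacian eigenvalues λ_k = 2 − 2cos(2πk/n), k = 0, 1, …, n−1. Here n = 7:
k=0: 2 − 2cos(0) = 0.0; k=1: 2 − 2cos(2π/7) = 0.753; k=2: 2 − 2cos(4π/7) = 2.445; k=3: 2 − 2cos(6π/7) = 3.8019; k=4: 2 − 2cos(8π/7) = 3.8019; k=5: 2 − 2cos(10π/7) = 2.445; k=6: 2 − 2cos(12π/7) = 0.753.
Laplacian eigenvalues: [0.0, 0.753, 0.753, 2.445, 2.445, 3.8019, 3.8019]. Algebraic connectivity (smallest non-zero eigenvalue) = 0.753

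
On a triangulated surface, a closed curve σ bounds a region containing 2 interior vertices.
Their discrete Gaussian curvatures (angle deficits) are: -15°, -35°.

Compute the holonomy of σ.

Holonomy = total enclosed curvature = (-15°) + (-35°) = -50°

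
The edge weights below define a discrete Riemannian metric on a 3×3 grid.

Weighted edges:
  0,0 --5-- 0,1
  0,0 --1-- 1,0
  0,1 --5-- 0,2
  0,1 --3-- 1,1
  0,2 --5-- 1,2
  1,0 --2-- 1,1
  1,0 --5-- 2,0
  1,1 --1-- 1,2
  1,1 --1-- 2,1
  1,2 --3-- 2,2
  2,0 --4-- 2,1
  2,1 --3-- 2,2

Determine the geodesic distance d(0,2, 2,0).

Shortest path: 0,2 → 1,2 → 1,1 → 2,1 → 2,0, total weight = 11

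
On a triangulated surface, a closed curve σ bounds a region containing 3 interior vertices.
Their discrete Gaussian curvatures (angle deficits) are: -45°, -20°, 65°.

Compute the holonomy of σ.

Holonomy = total enclosed curvature = (-45°) + (-20°) + 65° = 0°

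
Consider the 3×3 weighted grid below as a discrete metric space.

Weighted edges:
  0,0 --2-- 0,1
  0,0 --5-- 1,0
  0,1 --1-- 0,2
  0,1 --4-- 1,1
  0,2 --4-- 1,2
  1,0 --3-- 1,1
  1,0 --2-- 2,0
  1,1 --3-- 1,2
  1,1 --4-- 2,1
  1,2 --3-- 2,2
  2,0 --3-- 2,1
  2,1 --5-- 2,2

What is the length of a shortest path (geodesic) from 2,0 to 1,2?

Shortest path: 2,0 → 1,0 → 1,1 → 1,2, total weight = 8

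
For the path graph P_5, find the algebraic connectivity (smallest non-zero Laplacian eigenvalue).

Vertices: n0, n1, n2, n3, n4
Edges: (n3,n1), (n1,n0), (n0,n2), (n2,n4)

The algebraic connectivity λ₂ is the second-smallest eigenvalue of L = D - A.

The path graph P_n has Laplacian eigenvalues λ_k = 2 − 2cos(kπ/n), k = 0, 1, …, n−1. Here n = 5:
k=0: 2 − 2cos(0) = 0.0; k=1: 2 − 2cos(π/5) = 0.382; k=2: 2 − 2cos(2π/5) = 1.382; k=3: 2 − 2cos(3π/5) = 2.618; k=4: 2 − 2cos(4π/5) = 3.618.
Laplacian eigenvalues: [0.0, 0.382, 1.382, 2.618, 3.618]. Algebraic connectivity (smallest non-zero eigenvalue) = 0.382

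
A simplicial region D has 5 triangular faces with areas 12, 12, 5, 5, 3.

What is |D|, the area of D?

12 + 12 + 5 + 5 + 3 = 37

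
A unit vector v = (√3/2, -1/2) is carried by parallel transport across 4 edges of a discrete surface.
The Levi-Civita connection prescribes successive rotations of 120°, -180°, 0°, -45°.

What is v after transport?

Total rotation: 120° + (-180°) + 0° + (-45°) = -105°. Final vector: (-0.7071, -0.7071)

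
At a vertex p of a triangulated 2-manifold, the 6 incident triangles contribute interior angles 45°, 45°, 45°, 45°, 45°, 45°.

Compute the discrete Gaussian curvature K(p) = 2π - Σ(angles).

Sum of angles = 270°. K = 360° - 270° = 90°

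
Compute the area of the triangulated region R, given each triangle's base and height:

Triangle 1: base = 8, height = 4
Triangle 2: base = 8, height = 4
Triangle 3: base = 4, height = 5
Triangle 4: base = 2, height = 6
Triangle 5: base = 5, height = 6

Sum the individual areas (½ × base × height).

(1/2)×8×4 + (1/2)×8×4 + (1/2)×4×5 + (1/2)×2×6 + (1/2)×5×6 = 63.0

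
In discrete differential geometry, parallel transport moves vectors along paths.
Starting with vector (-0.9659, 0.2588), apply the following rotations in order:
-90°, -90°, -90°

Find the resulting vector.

Total rotation: (-90°) + (-90°) + (-90°) = -270° ≡ 90° (mod 360°). Final vector: (-0.2588, -0.9659)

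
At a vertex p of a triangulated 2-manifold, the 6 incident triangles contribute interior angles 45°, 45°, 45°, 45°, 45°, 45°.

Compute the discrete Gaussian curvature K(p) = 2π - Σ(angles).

Sum of angles = 270°. K = 360° - 270° = 90° = π/2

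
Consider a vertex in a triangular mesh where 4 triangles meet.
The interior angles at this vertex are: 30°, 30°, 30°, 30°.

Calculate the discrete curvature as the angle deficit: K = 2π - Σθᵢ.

Sum of angles = 120°. K = 360° - 120° = 240° = 4π/3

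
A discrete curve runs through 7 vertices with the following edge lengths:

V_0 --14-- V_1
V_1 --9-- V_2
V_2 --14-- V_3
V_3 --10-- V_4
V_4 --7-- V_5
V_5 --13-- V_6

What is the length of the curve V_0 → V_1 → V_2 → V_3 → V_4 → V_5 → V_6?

Arc length = 14 + 9 + 14 + 10 + 7 + 13 = 67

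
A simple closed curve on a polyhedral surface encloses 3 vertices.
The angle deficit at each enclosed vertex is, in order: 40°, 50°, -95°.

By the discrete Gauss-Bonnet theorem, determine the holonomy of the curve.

Holonomy = total enclosed curvature = 40° + 50° + (-95°) = -5°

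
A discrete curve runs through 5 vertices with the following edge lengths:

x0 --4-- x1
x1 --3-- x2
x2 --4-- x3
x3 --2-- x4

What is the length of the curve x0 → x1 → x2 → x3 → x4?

Arc length = 4 + 3 + 4 + 2 = 13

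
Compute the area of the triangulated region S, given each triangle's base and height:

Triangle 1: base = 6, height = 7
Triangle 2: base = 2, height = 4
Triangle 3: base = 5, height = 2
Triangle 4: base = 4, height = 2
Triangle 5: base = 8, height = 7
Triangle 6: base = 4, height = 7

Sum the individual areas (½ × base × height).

(1/2)×6×7 + (1/2)×2×4 + (1/2)×5×2 + (1/2)×4×2 + (1/2)×8×7 + (1/2)×4×7 = 76.0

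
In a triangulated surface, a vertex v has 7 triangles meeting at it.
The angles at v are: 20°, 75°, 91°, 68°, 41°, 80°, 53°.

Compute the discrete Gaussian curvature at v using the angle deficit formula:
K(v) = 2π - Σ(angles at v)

Sum of angles = 428°. K = 360° - 428° = -68° = -17π/45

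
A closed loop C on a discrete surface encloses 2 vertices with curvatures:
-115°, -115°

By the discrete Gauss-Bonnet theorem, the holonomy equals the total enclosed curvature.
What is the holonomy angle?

Holonomy = total enclosed curvature = (-115°) + (-115°) = -230°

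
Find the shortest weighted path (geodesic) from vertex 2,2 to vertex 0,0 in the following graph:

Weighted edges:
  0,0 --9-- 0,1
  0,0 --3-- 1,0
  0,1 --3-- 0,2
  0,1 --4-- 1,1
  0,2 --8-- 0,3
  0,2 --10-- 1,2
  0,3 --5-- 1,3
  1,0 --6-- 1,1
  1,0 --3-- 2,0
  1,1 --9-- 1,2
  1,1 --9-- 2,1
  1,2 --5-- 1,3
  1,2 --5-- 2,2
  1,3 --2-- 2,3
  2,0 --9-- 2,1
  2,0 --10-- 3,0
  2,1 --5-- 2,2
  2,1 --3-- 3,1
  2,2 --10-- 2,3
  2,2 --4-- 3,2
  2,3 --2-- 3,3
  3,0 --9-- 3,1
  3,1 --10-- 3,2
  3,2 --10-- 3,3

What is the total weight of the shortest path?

Shortest path: 2,2 → 2,1 → 2,0 → 1,0 → 0,0, total weight = 20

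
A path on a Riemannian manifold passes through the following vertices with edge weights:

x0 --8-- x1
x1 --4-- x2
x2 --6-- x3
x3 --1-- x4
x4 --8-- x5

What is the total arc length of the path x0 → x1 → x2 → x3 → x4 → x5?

Arc length = 8 + 4 + 6 + 1 + 8 = 27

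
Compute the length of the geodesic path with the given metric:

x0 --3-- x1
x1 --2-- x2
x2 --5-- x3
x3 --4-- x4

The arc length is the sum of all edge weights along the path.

Arc length = 3 + 2 + 5 + 4 = 14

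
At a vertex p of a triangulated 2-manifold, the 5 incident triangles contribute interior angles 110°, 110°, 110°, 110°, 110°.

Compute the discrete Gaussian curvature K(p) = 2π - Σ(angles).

Sum of angles = 550°. K = 360° - 550° = -190° = -19π/18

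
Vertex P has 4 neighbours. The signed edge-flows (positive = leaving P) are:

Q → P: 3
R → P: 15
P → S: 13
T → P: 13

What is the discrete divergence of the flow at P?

Divergence = sum of outgoing flows = (-3) + (-15) + 13 + (-13) = -18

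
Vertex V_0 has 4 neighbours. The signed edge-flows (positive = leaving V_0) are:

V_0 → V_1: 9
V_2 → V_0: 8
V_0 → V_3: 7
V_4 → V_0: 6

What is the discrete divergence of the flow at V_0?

Divergence = sum of outgoing flows = 9 + (-8) + 7 + (-6) = 2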